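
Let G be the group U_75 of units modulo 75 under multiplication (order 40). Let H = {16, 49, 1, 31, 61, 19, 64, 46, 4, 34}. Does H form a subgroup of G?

|H| = 10 divides |G| = 40, consistent with Lagrange.
H contains the identity, every element's inverse is in H, and H is closed under ·: it is a subgroup.
In fact H = ⟨64⟩.

Yes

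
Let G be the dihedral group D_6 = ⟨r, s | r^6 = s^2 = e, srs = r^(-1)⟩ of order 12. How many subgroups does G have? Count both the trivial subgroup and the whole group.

|G| = 12, so by Lagrange every subgroup order divides 12. Divisors: 1, 2, 3, 4, 6, 12.
Subgroups by order — order 1: 1; order 2: 7; order 3: 1; order 4: 3; order 6: 3; order 12: 1.
Total: 1 + 7 + 1 + 3 + 3 + 1 = 16.

16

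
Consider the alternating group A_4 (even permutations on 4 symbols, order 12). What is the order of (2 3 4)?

Computing powers of (2 3 4): the smallest k with ((2 3 4))^k = e is k = 3.

3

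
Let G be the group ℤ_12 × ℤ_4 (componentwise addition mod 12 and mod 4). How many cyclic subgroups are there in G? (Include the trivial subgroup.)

Each element a generates a cyclic subgroup ⟨a⟩; distinct elements may generate the same one (a cyclic group of order d has φ(d) generators).
Cyclic subgroups by order — order 1: 1; order 2: 3; order 3: 1; order 4: 6; order 6: 3; order 12: 6.
Total: 20.

20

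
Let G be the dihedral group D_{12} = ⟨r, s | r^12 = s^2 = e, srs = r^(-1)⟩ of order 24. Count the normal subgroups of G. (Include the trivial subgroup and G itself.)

9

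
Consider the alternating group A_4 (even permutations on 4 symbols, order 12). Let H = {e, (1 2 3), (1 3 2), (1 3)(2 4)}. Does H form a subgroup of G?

No

Closure fails: (1 3 2) ∘ (1 3)(2 4) = (1 2 4) ∉ H. So H is not a subgroup.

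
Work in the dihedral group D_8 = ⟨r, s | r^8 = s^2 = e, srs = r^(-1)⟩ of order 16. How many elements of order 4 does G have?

The elements of order 4 are: r^2, r^6.
That's 2.

2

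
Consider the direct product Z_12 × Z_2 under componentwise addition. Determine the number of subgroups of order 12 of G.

3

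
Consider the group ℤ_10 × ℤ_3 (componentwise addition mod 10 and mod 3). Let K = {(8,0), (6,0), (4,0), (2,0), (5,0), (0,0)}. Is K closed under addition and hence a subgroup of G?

No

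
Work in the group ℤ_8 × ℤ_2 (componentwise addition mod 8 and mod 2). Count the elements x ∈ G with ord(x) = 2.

An element (a,b) has order lcm(ord(a), ord(b)); count pairs with lcm equal to 2.
Enumerating gives 3 such elements.

3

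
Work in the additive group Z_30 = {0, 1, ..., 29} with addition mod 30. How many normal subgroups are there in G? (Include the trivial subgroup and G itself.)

G is abelian, so every subgroup is normal.
G has 8 subgroups in total, hence 8 normal subgroups.

8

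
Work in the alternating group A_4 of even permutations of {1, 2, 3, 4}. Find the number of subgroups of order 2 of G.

3

|G| = 12 and 2 | 12, so subgroups of order 2 are possible by Lagrange.
The subgroups of order 2 are: {e, (1 2)(3 4)}; {e, (1 3)(2 4)}; {e, (1 4)(2 3)}.
So G has 3 subgroups of order 2.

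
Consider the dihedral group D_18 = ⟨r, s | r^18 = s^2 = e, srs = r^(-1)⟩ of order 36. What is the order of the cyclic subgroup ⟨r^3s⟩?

Computing powers of r^3s: the smallest k with (r^3s)^k = e is k = 2.

2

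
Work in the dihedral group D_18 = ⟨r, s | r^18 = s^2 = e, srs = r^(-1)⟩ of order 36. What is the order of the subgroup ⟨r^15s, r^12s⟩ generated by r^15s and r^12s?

|⟨r^15s⟩| = 2 and |⟨r^12s⟩| = 2, so |H| is a multiple of lcm(2, 2) = 2 and divides |G| = 36.
Closing under the operation: H = {e, r^3, r^6, r^9, r^12, r^15, s, r^3s, r^6s, r^9s, r^12s, r^15s}, so |H| = 12.

12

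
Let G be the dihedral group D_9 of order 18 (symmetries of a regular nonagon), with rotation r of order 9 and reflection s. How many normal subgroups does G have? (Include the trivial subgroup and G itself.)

G has 16 subgroups. Checking conjugation-invariance by order — order 1: 1/1 normal; order 2: 0/9 normal; order 3: 1/1 normal; order 6: 0/3 normal; order 9: 1/1 normal; order 18: 1/1 normal.
Total normal subgroups: 4.

4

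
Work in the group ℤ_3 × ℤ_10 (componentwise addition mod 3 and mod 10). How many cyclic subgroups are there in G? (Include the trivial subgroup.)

8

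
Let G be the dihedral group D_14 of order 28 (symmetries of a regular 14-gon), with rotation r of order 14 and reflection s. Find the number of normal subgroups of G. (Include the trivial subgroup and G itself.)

7

G has 28 subgroups. Checking conjugation-invariance by order — order 1: 1/1 normal; order 2: 1/15 normal; order 4: 0/7 normal; order 7: 1/1 normal; order 14: 3/3 normal; order 28: 1/1 normal.
Total normal subgroups: 7.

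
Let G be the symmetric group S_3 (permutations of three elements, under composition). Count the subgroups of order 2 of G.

3

|G| = 6 and 2 | 6, so subgroups of order 2 are possible by Lagrange.
The subgroups of order 2 are: {e, (1 2)}; {e, (1 3)}; {e, (2 3)}.
So G has 3 subgroups of order 2.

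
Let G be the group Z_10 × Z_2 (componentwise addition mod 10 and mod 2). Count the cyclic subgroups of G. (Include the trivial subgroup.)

A cyclic subgroup of order d is generated by each of its φ(d) elements of order d, so the cyclic subgroups of order d number (#elements of order d)/φ(d).
Cyclic subgroups by order — order 1: 1; order 2: 3; order 5: 1; order 10: 3.
Total: 8.

8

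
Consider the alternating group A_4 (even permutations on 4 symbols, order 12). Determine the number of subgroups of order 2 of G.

3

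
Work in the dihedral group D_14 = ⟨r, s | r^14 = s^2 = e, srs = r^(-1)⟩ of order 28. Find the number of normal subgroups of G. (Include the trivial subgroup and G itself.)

G has 28 subgroups. Checking conjugation-invariance by order — order 1: 1/1 normal; order 2: 1/15 normal; order 4: 0/7 normal; order 7: 1/1 normal; order 14: 3/3 normal; order 28: 1/1 normal.
Total normal subgroups: 7.

7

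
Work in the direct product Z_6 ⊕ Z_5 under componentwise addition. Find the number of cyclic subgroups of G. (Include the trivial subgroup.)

A cyclic subgroup of order d is generated by each of its φ(d) elements of order d, so the cyclic subgroups of order d number (#elements of order d)/φ(d).
Cyclic subgroups by order — order 1: 1; order 2: 1; order 3: 1; order 5: 1; order 6: 1; order 10: 1; order 15: 1; order 30: 1.
Total: 8.

8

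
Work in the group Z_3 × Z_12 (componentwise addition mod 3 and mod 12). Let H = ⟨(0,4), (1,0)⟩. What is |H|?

|⟨(0,4)⟩| = 3 and |⟨(1,0)⟩| = 3, so |H| is a multiple of lcm(3, 3) = 3 and divides |G| = 36.
Closing under the operation: H = {(0,0), (0,4), (0,8), (1,0), (1,4), (1,8), (2,0), (2,4), (2,8)}, so |H| = 9.

9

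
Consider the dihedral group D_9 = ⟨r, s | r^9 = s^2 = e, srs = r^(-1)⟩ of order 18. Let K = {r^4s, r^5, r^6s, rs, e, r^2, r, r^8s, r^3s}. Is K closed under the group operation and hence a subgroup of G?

No

r^2 ∈ K but its inverse r^7 ∉ K, so K is not a subgroup.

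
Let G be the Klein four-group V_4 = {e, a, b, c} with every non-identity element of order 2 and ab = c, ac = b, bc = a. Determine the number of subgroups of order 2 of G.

|G| = 4 and 2 | 4, so subgroups of order 2 are possible by Lagrange.
The subgroups of order 2 are: {e, a}; {e, b}; {e, c}.
So G has 3 subgroups of order 2.

3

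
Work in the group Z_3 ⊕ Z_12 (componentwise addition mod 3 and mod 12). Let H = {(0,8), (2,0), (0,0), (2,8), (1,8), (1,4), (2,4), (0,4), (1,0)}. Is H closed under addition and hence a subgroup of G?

Yes

|H| = 9 divides |G| = 36, consistent with Lagrange.
H contains the identity, every element's inverse is in H, and H is closed under +: it is a subgroup.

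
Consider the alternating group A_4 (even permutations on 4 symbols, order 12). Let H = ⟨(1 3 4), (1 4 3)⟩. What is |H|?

3

|⟨(1 3 4)⟩| = 3 and |⟨(1 4 3)⟩| = 3, so |H| is a multiple of lcm(3, 3) = 3 and divides |G| = 12.
Closing under the operation: H = {e, (1 3 4), (1 4 3)}, so |H| = 3.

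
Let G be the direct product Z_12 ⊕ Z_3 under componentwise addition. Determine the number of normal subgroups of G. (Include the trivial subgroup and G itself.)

18

G is abelian, so every subgroup is normal.
G has 18 subgroups in total, hence 18 normal subgroups.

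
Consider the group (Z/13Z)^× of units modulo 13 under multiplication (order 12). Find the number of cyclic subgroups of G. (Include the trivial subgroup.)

Group the elements of G by the cyclic subgroup they generate; each cyclic subgroup of order d accounts for φ(d) elements.
Cyclic subgroups by order — order 1: 1; order 2: 1; order 3: 1; order 4: 1; order 6: 1; order 12: 1.
Total: 6.

6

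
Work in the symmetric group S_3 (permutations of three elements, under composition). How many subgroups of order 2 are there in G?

3

|G| = 6 and 2 | 6, so subgroups of order 2 are possible by Lagrange.
The subgroups of order 2 are: {e, (1 2)}; {e, (1 3)}; {e, (2 3)}.
So G has 3 subgroups of order 2.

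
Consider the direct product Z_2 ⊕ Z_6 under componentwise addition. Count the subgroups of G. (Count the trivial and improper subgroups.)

10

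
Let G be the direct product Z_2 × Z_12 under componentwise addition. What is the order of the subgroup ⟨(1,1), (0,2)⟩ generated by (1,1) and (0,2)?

12

|⟨(1,1)⟩| = 12 and |⟨(0,2)⟩| = 6, so |H| is a multiple of lcm(12, 6) = 12 and divides |G| = 24.
Closing under the operation: H = {(0,0), (0,2), (0,4), (0,6), (0,8), (0,10), (1,1), (1,3), (1,5), (1,7), (1,9), (1,11)}, so |H| = 12.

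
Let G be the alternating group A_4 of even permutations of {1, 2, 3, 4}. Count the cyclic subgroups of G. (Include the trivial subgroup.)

8

Group the elements of G by the cyclic subgroup they generate; each cyclic subgroup of order d accounts for φ(d) elements.
Cyclic subgroups by order — order 1: 1; order 2: 3; order 3: 4.
Total: 8.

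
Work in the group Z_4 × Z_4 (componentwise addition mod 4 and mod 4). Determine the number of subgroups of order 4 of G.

|G| = 16 and 4 | 16, so subgroups of order 4 are possible by Lagrange.
The subgroups of order 4 are: {(0,0), (0,1), (0,2), (0,3)}; {(0,0), (0,2), (2,0), (2,2)}; {(0,0), (0,2), (2,1), (2,3)}; {(0,0), (1,0), (2,0), (3,0)}; … (7 in all).
So G has 7 subgroups of order 4.

7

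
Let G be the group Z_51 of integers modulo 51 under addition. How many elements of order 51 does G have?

32

In a cyclic group of order 51, the number of elements of order d (for d | 51) is φ(d).
φ(51) = 32.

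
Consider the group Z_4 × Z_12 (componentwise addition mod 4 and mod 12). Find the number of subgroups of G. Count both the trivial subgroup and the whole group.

|G| = 48, so by Lagrange every subgroup order divides 48. Divisors: 1, 2, 3, 4, 6, 8, 12, 16, 24, 48.
Subgroups by order — order 1: 1; order 2: 3; order 3: 1; order 4: 7; order 6: 3; order 8: 3; order 12: 7; order 16: 1; order 24: 3; order 48: 1.
Total: 1 + 3 + 1 + 7 + 3 + 3 + 7 + 1 + 3 + 1 = 30.

30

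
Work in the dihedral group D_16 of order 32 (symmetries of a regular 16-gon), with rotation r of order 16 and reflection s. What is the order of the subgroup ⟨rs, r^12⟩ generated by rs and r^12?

8

|⟨rs⟩| = 2 and |⟨r^12⟩| = 4, so |H| is a multiple of lcm(2, 4) = 4 and divides |G| = 32.
Closing under the operation: H = {e, r^4, r^8, r^12, rs, r^5s, r^9s, r^13s}, so |H| = 8.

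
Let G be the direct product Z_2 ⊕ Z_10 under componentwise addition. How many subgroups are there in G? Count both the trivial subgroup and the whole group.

|G| = 20, so by Lagrange every subgroup order divides 20. Divisors: 1, 2, 4, 5, 10, 20.
Subgroups by order — order 1: 1; order 2: 3; order 4: 1; order 5: 1; order 10: 3; order 20: 1.
Total: 1 + 3 + 1 + 1 + 3 + 1 = 10.

10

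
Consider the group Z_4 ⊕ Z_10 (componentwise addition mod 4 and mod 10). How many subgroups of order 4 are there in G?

|G| = 40 and 4 | 40, so subgroups of order 4 are possible by Lagrange.
The subgroups of order 4 are: {(0,0), (0,5), (2,0), (2,5)}; {(0,0), (1,0), (2,0), (3,0)}; {(0,0), (1,5), (2,0), (3,5)}.
So G has 3 subgroups of order 4.

3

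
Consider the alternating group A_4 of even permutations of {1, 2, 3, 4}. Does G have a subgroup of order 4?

Yes

4 | 12. A subgroup of order 4 is {e, (1 2)(3 4), (1 3)(2 4), (1 4)(2 3)}.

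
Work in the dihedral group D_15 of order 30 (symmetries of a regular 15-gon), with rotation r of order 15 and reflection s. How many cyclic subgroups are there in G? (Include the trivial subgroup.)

Group the elements of G by the cyclic subgroup they generate; each cyclic subgroup of order d accounts for φ(d) elements.
Cyclic subgroups by order — order 1: 1; order 2: 15; order 3: 1; order 5: 1; order 15: 1.
Total: 19.

19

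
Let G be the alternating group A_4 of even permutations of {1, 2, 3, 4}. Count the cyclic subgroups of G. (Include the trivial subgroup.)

Each element a generates a cyclic subgroup ⟨a⟩; distinct elements may generate the same one (a cyclic group of order d has φ(d) generators).
Cyclic subgroups by order — order 1: 1; order 2: 3; order 3: 4.
Total: 8.

8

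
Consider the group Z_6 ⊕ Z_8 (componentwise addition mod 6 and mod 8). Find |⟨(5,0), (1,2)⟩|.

|⟨(5,0)⟩| = 6 and |⟨(1,2)⟩| = 12, so |H| is a multiple of lcm(6, 12) = 12 and divides |G| = 48.
Closing under the operation: H = {(0,0), (0,2), (0,4), (0,6), (1,0), (1,2), (1,4), (1,6), (2,0), (2,2), (2,4), (2,6), (3,0), (3,2), (3,4), (3,6), (4,0), (4,2), (4,4), (4,6), (5,0), (5,2), (5,4), (5,6)}, so |H| = 24.

24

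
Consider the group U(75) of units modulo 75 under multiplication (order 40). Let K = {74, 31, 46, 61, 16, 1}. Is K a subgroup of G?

No

|K| = 6 does not divide |G| = 40, so by Lagrange K is not a subgroup.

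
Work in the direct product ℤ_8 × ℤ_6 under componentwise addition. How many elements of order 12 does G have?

An element (a,b) has order lcm(ord(a), ord(b)); count pairs with lcm equal to 12.
Enumerating gives 8 such elements.

8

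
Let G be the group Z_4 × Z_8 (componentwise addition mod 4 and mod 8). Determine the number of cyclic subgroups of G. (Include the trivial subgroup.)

14

A cyclic subgroup of order d is generated by each of its φ(d) elements of order d, so the cyclic subgroups of order d number (#elements of order d)/φ(d).
Cyclic subgroups by order — order 1: 1; order 2: 3; order 4: 6; order 8: 4.
Total: 14.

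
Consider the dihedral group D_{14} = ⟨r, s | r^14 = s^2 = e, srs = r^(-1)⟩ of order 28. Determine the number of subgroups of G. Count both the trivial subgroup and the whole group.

|G| = 28, so by Lagrange every subgroup order divides 28. Divisors: 1, 2, 4, 7, 14, 28.
Subgroups by order — order 1: 1; order 2: 15; order 4: 7; order 7: 1; order 14: 3; order 28: 1.
Total: 1 + 15 + 7 + 1 + 3 + 1 = 28.

28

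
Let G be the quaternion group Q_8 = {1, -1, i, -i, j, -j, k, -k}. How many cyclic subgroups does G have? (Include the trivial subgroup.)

5

Group the elements of G by the cyclic subgroup they generate; each cyclic subgroup of order d accounts for φ(d) elements.
Cyclic subgroups by order — order 1: 1; order 2: 1; order 4: 3.
Total: 5.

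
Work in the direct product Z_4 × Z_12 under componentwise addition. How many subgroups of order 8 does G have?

3

|G| = 48 and 8 | 48, so subgroups of order 8 are possible by Lagrange.
The subgroups of order 8 are: {(0,0), (0,3), (0,6), (0,9), (2,0), (2,3), (2,6), (2,9)}; {(0,0), (0,6), (1,0), (1,6), (2,0), (2,6), (3,0), (3,6)}; {(0,0), (0,6), (1,3), (1,9), (2,0), (2,6), (3,3), (3,9)}.
So G has 3 subgroups of order 8.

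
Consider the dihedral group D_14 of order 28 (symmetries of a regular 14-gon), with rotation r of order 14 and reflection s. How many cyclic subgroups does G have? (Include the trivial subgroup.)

18

Each element a generates a cyclic subgroup ⟨a⟩; distinct elements may generate the same one (a cyclic group of order d has φ(d) generators).
Cyclic subgroups by order — order 1: 1; order 2: 15; order 7: 1; order 14: 1.
Total: 18.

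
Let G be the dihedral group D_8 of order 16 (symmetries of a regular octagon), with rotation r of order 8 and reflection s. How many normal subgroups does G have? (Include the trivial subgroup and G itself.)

7

G has 19 subgroups. Checking conjugation-invariance by order — order 1: 1/1 normal; order 2: 1/9 normal; order 4: 1/5 normal; order 8: 3/3 normal; order 16: 1/1 normal.
Total normal subgroups: 7.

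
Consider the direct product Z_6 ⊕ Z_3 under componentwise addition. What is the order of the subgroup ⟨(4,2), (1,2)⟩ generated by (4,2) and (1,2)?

6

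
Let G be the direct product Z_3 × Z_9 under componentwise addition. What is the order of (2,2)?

9

The order of (2,2) in Z_3 × Z_9 is lcm(ord(2) in Z_3, ord(2) in Z_9).
ord(2) = 3 and ord(2) = 9, so |⟨(2,2)⟩| = lcm(3, 9) = 9.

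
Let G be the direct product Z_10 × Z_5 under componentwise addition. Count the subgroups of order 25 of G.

|G| = 50 and 25 | 50, so subgroups of order 25 are possible by Lagrange.
The subgroups of order 25 are: {(0,0), (0,1), (0,2), (0,3), (0,4), (2,0), (2,1), (2,2), (2,3), (2,4), (4,0), (4,1), (4,2), (4,3), (4,4), (6,0), (6,1), (6,2), (6,3), (6,4), (8,0), (8,1), (8,2), (8,3), (8,4)}.
So G has 1 subgroup of order 25.

1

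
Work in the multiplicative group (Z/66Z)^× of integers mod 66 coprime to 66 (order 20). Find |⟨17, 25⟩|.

10

|⟨17⟩| = 10 and |⟨25⟩| = 5, so |H| is a multiple of lcm(10, 5) = 10 and divides |G| = 20.
Closing under the operation: H = {1, 17, 25, 29, 31, 35, 37, 41, 49, 65}, so |H| = 10.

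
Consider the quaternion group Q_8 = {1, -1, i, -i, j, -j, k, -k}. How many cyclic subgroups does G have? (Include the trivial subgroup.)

5

A cyclic subgroup of order d is generated by each of its φ(d) elements of order d, so the cyclic subgroups of order d number (#elements of order d)/φ(d).
Cyclic subgroups by order — order 1: 1; order 2: 1; order 4: 3.
Total: 5.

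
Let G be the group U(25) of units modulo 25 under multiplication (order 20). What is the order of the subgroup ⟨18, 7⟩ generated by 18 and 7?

4

|⟨18⟩| = 4 and |⟨7⟩| = 4, so |H| is a multiple of lcm(4, 4) = 4 and divides |G| = 20.
Closing under the operation: H = {1, 7, 18, 24}, so |H| = 4.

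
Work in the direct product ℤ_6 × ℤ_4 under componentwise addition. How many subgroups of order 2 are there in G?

|G| = 24 and 2 | 24, so subgroups of order 2 are possible by Lagrange.
The subgroups of order 2 are: {(0,0), (0,2)}; {(0,0), (3,0)}; {(0,0), (3,2)}.
So G has 3 subgroups of order 2.

3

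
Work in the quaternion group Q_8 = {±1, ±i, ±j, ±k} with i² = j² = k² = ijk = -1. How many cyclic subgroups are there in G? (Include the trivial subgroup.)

A cyclic subgroup of order d is generated by each of its φ(d) elements of order d, so the cyclic subgroups of order d number (#elements of order d)/φ(d).
Cyclic subgroups by order — order 1: 1; order 2: 1; order 4: 3.
Total: 5.

5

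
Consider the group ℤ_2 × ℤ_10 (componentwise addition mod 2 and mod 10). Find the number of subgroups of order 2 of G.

3

|G| = 20 and 2 | 20, so subgroups of order 2 are possible by Lagrange.
The subgroups of order 2 are: {(0,0), (0,5)}; {(0,0), (1,0)}; {(0,0), (1,5)}.
So G has 3 subgroups of order 2.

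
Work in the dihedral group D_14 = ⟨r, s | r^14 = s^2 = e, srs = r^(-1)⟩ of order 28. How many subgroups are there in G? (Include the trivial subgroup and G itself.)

|G| = 28, so by Lagrange every subgroup order divides 28. Divisors: 1, 2, 4, 7, 14, 28.
Subgroups by order — order 1: 1; order 2: 15; order 4: 7; order 7: 1; order 14: 3; order 28: 1.
Total: 1 + 15 + 7 + 1 + 3 + 1 = 28.

28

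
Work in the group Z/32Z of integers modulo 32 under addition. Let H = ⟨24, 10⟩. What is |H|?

16

|⟨24⟩| = 4 and |⟨10⟩| = 16, so |H| is a multiple of lcm(4, 16) = 16 and divides |G| = 32.
Closing under the operation: H = {0, 2, 4, 6, 8, 10, 12, 14, 16, 18, 20, 22, 24, 26, 28, 30}, so |H| = 16.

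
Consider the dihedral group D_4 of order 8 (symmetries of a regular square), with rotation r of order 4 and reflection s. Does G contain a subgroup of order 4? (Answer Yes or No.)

4 | 8. A subgroup of order 4 is {e, r, r^2, r^3}.

Yes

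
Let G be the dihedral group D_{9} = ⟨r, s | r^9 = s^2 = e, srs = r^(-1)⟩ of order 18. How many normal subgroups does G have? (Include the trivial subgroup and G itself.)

G has 16 subgroups. Checking conjugation-invariance by order — order 1: 1/1 normal; order 2: 0/9 normal; order 3: 1/1 normal; order 6: 0/3 normal; order 9: 1/1 normal; order 18: 1/1 normal.
Total normal subgroups: 4.

4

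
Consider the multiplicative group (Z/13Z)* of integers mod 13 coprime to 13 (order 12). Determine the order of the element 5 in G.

4

Compute successive powers of 5 mod 13: 5, 12, 8, 1; 5^4 ≡ 1 (mod 13).
So |⟨5⟩| = 4.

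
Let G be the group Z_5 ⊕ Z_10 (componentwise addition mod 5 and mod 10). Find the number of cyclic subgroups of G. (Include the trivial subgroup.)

14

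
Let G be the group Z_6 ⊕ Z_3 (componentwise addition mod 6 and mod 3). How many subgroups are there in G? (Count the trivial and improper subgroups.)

|G| = 18, so by Lagrange every subgroup order divides 18. Divisors: 1, 2, 3, 6, 9, 18.
Subgroups by order — order 1: 1; order 2: 1; order 3: 4; order 6: 4; order 9: 1; order 18: 1.
Total: 1 + 1 + 4 + 4 + 1 + 1 = 12.

12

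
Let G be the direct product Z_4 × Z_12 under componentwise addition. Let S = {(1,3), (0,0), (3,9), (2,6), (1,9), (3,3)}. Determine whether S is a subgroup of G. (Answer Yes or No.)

No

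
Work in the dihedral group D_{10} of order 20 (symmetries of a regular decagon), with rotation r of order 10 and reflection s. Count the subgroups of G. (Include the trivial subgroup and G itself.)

22

|G| = 20, so by Lagrange every subgroup order divides 20. Divisors: 1, 2, 4, 5, 10, 20.
Subgroups by order — order 1: 1; order 2: 11; order 4: 5; order 5: 1; order 10: 3; order 20: 1.
Total: 1 + 11 + 5 + 1 + 3 + 1 = 22.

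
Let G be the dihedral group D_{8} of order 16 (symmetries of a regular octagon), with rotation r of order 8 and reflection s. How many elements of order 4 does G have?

The elements of order 4 are: r^2, r^6.
That's 2.

2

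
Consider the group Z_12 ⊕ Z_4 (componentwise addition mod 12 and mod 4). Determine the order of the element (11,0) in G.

12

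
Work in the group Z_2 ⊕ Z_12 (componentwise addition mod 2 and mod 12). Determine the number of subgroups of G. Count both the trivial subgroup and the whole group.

16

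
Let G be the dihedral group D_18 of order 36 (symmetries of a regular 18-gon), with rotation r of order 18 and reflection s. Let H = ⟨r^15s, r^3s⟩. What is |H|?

6

|⟨r^15s⟩| = 2 and |⟨r^3s⟩| = 2, so |H| is a multiple of lcm(2, 2) = 2 and divides |G| = 36.
Closing under the operation: H = {e, r^6, r^12, r^3s, r^9s, r^15s}, so |H| = 6.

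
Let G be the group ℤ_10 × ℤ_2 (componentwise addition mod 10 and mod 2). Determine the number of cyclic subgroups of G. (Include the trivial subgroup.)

Group the elements of G by the cyclic subgroup they generate; each cyclic subgroup of order d accounts for φ(d) elements.
Cyclic subgroups by order — order 1: 1; order 2: 3; order 5: 1; order 10: 3.
Total: 8.

8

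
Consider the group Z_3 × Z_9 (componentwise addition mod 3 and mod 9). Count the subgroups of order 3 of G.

4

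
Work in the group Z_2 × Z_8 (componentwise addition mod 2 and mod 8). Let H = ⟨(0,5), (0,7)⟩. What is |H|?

8

|⟨(0,5)⟩| = 8 and |⟨(0,7)⟩| = 8, so |H| is a multiple of lcm(8, 8) = 8 and divides |G| = 16.
Closing under the operation: H = {(0,0), (0,1), (0,2), (0,3), (0,4), (0,5), (0,6), (0,7)}, so |H| = 8.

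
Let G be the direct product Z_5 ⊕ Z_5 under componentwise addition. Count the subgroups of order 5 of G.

6

|G| = 25 and 5 | 25, so subgroups of order 5 are possible by Lagrange.
The subgroups of order 5 are: {(0,0), (0,1), (0,2), (0,3), (0,4)}; {(0,0), (1,0), (2,0), (3,0), (4,0)}; {(0,0), (1,1), (2,2), (3,3), (4,4)}; {(0,0), (1,2), (2,4), (3,1), (4,3)}; … (6 in all).
So G has 6 subgroups of order 5.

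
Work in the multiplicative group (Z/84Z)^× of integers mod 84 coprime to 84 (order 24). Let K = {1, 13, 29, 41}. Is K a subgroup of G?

|K| = 4 divides |G| = 24, consistent with Lagrange.
K contains the identity, every element's inverse is in K, and K is closed under ·: it is a subgroup.

Yes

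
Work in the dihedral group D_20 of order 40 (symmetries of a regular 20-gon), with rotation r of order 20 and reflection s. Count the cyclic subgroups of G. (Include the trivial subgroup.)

A cyclic subgroup of order d is generated by each of its φ(d) elements of order d, so the cyclic subgroups of order d number (#elements of order d)/φ(d).
Cyclic subgroups by order — order 1: 1; order 2: 21; order 4: 1; order 5: 1; order 10: 1; order 20: 1.
Total: 26.

26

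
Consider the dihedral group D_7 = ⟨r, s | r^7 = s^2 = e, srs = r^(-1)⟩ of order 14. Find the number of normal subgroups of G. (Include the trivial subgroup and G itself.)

3

G has 10 subgroups. Checking conjugation-invariance by order — order 1: 1/1 normal; order 2: 0/7 normal; order 7: 1/1 normal; order 14: 1/1 normal.
Total normal subgroups: 3.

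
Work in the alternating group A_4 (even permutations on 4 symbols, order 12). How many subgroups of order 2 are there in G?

|G| = 12 and 2 | 12, so subgroups of order 2 are possible by Lagrange.
The subgroups of order 2 are: {e, (1 2)(3 4)}; {e, (1 3)(2 4)}; {e, (1 4)(2 3)}.
So G has 3 subgroups of order 2.

3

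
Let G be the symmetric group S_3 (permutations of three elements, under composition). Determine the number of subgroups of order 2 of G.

|G| = 6 and 2 | 6, so subgroups of order 2 are possible by Lagrange.
The subgroups of order 2 are: {e, (1 2)}; {e, (1 3)}; {e, (2 3)}.
So G has 3 subgroups of order 2.

3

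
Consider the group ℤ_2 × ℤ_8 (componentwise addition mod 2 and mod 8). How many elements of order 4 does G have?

An element (a,b) has order lcm(ord(a), ord(b)); count pairs with lcm equal to 4.
Enumerating gives 4 such elements.

4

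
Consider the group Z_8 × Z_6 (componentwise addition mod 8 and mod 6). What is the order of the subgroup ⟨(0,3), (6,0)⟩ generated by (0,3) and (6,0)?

8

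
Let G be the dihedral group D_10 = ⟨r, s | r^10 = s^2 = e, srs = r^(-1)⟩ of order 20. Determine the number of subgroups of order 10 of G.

|G| = 20 and 10 | 20, so subgroups of order 10 are possible by Lagrange.
The subgroups of order 10 are: {e, r, r^2, r^3, r^4, r^5, r^6, r^7, r^8, r^9}; {e, r^2, r^4, r^6, r^8, s, r^2s, r^4s, r^6s, r^8s}; {e, r^2, r^4, r^6, r^8, rs, r^3s, r^5s, r^7s, r^9s}.
So G has 3 subgroups of order 10.

3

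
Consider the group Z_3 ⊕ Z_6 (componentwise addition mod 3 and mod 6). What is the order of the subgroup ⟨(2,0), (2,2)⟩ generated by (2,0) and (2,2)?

9

|⟨(2,0)⟩| = 3 and |⟨(2,2)⟩| = 3, so |H| is a multiple of lcm(3, 3) = 3 and divides |G| = 18.
Closing under the operation: H = {(0,0), (0,2), (0,4), (1,0), (1,2), (1,4), (2,0), (2,2), (2,4)}, so |H| = 9.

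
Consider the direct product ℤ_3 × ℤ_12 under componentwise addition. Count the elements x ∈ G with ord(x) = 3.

8

An element (a,b) has order lcm(ord(a), ord(b)); count pairs with lcm equal to 3.
Enumerating gives 8 such elements.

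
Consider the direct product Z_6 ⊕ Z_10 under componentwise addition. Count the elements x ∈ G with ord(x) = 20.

0

An element (a,b) has order lcm(ord(a), ord(b)); count pairs with lcm equal to 20.
Enumerating gives 0 such elements.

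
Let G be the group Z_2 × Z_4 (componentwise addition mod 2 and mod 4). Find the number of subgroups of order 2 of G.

3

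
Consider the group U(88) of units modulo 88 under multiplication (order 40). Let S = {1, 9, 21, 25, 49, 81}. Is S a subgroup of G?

|S| = 6 does not divide |G| = 40, so by Lagrange S is not a subgroup.

No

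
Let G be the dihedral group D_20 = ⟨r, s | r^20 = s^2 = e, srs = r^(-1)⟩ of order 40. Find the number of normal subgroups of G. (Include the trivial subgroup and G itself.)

G has 48 subgroups. Checking conjugation-invariance by order — order 1: 1/1 normal; order 2: 1/21 normal; order 4: 1/11 normal; order 5: 1/1 normal; order 8: 0/5 normal; order 10: 1/5 normal; order 20: 3/3 normal; order 40: 1/1 normal.
Total normal subgroups: 9.

9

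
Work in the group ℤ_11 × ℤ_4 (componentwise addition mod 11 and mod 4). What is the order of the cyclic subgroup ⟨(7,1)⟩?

44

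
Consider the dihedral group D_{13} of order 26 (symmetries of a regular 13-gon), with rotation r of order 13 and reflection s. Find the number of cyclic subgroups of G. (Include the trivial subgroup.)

Group the elements of G by the cyclic subgroup they generate; each cyclic subgroup of order d accounts for φ(d) elements.
Cyclic subgroups by order — order 1: 1; order 2: 13; order 13: 1.
Total: 15.

15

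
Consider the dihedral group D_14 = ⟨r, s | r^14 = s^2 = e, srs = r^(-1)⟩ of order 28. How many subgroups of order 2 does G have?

15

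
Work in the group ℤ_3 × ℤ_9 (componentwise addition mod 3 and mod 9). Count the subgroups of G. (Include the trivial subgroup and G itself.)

|G| = 27, so by Lagrange every subgroup order divides 27. Divisors: 1, 3, 9, 27.
Subgroups by order — order 1: 1; order 3: 4; order 9: 4; order 27: 1.
Total: 1 + 4 + 4 + 1 = 10.

10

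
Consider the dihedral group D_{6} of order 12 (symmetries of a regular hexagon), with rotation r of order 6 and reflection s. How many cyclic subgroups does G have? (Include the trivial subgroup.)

10

Each element a generates a cyclic subgroup ⟨a⟩; distinct elements may generate the same one (a cyclic group of order d has φ(d) generators).
Cyclic subgroups by order — order 1: 1; order 2: 7; order 3: 1; order 6: 1.
Total: 10.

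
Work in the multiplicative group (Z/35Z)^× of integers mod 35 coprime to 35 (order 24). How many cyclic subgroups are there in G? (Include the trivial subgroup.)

12

A cyclic subgroup of order d is generated by each of its φ(d) elements of order d, so the cyclic subgroups of order d number (#elements of order d)/φ(d).
Cyclic subgroups by order — order 1: 1; order 2: 3; order 3: 1; order 4: 2; order 6: 3; order 12: 2.
Total: 12.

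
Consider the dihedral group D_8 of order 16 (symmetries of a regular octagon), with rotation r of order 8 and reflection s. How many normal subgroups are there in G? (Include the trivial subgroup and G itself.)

G has 19 subgroups. Checking conjugation-invariance by order — order 1: 1/1 normal; order 2: 1/9 normal; order 4: 1/5 normal; order 8: 3/3 normal; order 16: 1/1 normal.
Total normal subgroups: 7.

7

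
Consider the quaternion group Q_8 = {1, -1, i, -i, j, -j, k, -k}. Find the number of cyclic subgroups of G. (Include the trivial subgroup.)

5

Group the elements of G by the cyclic subgroup they generate; each cyclic subgroup of order d accounts for φ(d) elements.
Cyclic subgroups by order — order 1: 1; order 2: 1; order 4: 3.
Total: 5.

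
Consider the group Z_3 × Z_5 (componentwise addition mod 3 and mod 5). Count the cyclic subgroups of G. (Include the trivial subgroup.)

A cyclic subgroup of order d is generated by each of its φ(d) elements of order d, so the cyclic subgroups of order d number (#elements of order d)/φ(d).
Cyclic subgroups by order — order 1: 1; order 3: 1; order 5: 1; order 15: 1.
Total: 4.

4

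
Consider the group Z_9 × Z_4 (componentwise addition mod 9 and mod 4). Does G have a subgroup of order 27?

27 does not divide |G| = 36, so by Lagrange no subgroup of order 27 exists.

No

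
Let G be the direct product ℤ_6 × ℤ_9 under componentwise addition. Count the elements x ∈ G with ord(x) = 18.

An element (a,b) has order lcm(ord(a), ord(b)); count pairs with lcm equal to 18.
Enumerating gives 18 such elements.

18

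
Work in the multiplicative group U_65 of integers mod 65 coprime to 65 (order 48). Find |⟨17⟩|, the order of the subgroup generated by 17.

12

Compute successive powers of 17 mod 65: 17, 29, 38, 61, 62, 14, 43, 16, …; 17^12 ≡ 1 (mod 65).
So |⟨17⟩| = 12.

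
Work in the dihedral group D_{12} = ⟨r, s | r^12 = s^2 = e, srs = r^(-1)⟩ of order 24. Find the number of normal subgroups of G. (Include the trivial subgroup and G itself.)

9

G has 34 subgroups. Checking conjugation-invariance by order — order 1: 1/1 normal; order 2: 1/13 normal; order 3: 1/1 normal; order 4: 1/7 normal; order 6: 1/5 normal; order 8: 0/3 normal; order 12: 3/3 normal; order 24: 1/1 normal.
Total normal subgroups: 9.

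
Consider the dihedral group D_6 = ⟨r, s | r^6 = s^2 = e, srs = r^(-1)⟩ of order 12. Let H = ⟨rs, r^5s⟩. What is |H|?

|⟨rs⟩| = 2 and |⟨r^5s⟩| = 2, so |H| is a multiple of lcm(2, 2) = 2 and divides |G| = 12.
Closing under the operation: H = {e, r^2, r^4, rs, r^3s, r^5s}, so |H| = 6.

6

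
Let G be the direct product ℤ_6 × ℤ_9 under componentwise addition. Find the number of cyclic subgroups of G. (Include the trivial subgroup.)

16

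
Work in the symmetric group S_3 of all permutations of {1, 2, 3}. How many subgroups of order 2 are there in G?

|G| = 6 and 2 | 6, so subgroups of order 2 are possible by Lagrange.
The subgroups of order 2 are: {e, (1 2)}; {e, (1 3)}; {e, (2 3)}.
So G has 3 subgroups of order 2.

3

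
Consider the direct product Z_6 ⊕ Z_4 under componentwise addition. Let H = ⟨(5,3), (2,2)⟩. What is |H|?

12

|⟨(5,3)⟩| = 12 and |⟨(2,2)⟩| = 6, so |H| is a multiple of lcm(12, 6) = 12 and divides |G| = 24.
Closing under the operation: H = {(0,0), (0,2), (1,1), (1,3), (2,0), (2,2), (3,1), (3,3), (4,0), (4,2), (5,1), (5,3)}, so |H| = 12.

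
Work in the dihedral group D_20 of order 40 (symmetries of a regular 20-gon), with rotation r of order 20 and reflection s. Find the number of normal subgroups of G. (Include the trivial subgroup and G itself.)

G has 48 subgroups. Checking conjugation-invariance by order — order 1: 1/1 normal; order 2: 1/21 normal; order 4: 1/11 normal; order 5: 1/1 normal; order 8: 0/5 normal; order 10: 1/5 normal; order 20: 3/3 normal; order 40: 1/1 normal.
Total normal subgroups: 9.

9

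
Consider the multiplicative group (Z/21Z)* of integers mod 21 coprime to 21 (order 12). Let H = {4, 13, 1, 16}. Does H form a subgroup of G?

No

Closure fails: 16 · 13 = 19 ∉ H. So H is not a subgroup.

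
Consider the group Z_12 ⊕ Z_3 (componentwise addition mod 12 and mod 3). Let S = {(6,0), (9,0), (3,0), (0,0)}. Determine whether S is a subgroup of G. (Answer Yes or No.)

|S| = 4 divides |G| = 36, consistent with Lagrange.
S contains the identity, every element's inverse is in S, and S is closed under +: it is a subgroup.
In fact S = ⟨(9,0)⟩.

Yes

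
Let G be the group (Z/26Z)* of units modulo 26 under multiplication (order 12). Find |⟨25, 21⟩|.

4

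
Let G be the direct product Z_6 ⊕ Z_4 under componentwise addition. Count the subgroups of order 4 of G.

3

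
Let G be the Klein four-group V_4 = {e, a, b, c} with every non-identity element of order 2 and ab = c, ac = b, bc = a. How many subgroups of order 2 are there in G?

|G| = 4 and 2 | 4, so subgroups of order 2 are possible by Lagrange.
The subgroups of order 2 are: {e, a}; {e, b}; {e, c}.
So G has 3 subgroups of order 2.

3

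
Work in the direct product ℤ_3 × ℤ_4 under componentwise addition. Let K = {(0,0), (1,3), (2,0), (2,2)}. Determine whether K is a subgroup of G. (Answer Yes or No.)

No

(1,3) ∈ K but its inverse (2,1) ∉ K, so K is not a subgroup.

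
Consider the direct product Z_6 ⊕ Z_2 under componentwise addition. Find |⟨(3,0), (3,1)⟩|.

|⟨(3,0)⟩| = 2 and |⟨(3,1)⟩| = 2, so |H| is a multiple of lcm(2, 2) = 2 and divides |G| = 12.
Closing under the operation: H = {(0,0), (0,1), (3,0), (3,1)}, so |H| = 4.

4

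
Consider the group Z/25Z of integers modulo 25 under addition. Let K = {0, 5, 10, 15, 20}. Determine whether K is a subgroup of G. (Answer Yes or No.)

|K| = 5 divides |G| = 25, consistent with Lagrange.
K contains the identity, every element's inverse is in K, and K is closed under +: it is a subgroup.
In fact K = ⟨20⟩.

Yes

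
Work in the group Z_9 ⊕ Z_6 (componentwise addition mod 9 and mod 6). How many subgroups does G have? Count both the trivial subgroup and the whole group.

20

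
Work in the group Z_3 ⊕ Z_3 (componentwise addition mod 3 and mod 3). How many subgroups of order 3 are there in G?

4

|G| = 9 and 3 | 9, so subgroups of order 3 are possible by Lagrange.
The subgroups of order 3 are: {(0,0), (0,1), (0,2)}; {(0,0), (1,0), (2,0)}; {(0,0), (1,1), (2,2)}; {(0,0), (1,2), (2,1)}.
So G has 4 subgroups of order 3.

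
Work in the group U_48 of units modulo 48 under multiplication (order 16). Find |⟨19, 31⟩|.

8

|⟨19⟩| = 4 and |⟨31⟩| = 2, so |H| is a multiple of lcm(4, 2) = 4 and divides |G| = 16.
Closing under the operation: H = {1, 7, 13, 19, 25, 31, 37, 43}, so |H| = 8.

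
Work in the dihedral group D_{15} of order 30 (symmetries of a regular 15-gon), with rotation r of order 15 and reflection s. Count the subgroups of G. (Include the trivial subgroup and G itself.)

|G| = 30, so by Lagrange every subgroup order divides 30. Divisors: 1, 2, 3, 5, 6, 10, 15, 30.
Subgroups by order — order 1: 1; order 2: 15; order 3: 1; order 5: 1; order 6: 5; order 10: 3; order 15: 1; order 30: 1.
Total: 1 + 15 + 1 + 1 + 5 + 3 + 1 + 1 = 28.

28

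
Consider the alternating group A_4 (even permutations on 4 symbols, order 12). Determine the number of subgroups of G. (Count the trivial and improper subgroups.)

|G| = 12, so by Lagrange every subgroup order divides 12. Divisors: 1, 2, 3, 4, 6, 12.
Subgroups by order — order 1: 1; order 2: 3; order 3: 4; order 4: 1; order 6: 0; order 12: 1.
Total: 1 + 3 + 4 + 1 + 0 + 1 = 10.

10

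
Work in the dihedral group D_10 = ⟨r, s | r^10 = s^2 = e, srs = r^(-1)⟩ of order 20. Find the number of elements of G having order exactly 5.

4

The elements of order 5 are: r^2, r^4, r^6, r^8.
That's 4.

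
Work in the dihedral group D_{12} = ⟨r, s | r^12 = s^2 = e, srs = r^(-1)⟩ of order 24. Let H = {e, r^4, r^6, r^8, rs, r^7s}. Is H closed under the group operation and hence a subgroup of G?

No

Closure fails: r^4 · r^7s = r^11s ∉ H. So H is not a subgroup.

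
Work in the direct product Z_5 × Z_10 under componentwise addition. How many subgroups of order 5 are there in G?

|G| = 50 and 5 | 50, so subgroups of order 5 are possible by Lagrange.
The subgroups of order 5 are: {(0,0), (0,2), (0,4), (0,6), (0,8)}; {(0,0), (1,0), (2,0), (3,0), (4,0)}; {(0,0), (1,2), (2,4), (3,6), (4,8)}; {(0,0), (1,4), (2,8), (3,2), (4,6)}; … (6 in all).
So G has 6 subgroups of order 5.

6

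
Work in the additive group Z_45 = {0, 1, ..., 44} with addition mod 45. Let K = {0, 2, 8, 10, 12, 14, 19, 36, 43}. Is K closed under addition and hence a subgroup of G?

No

36 ∈ K but its inverse 9 ∉ K, so K is not a subgroup.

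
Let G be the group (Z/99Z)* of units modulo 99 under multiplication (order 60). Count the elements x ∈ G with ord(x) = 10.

Enumerating element orders in G gives 12 elements of order 10.

12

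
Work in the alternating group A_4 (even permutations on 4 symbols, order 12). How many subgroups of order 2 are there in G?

3

|G| = 12 and 2 | 12, so subgroups of order 2 are possible by Lagrange.
The subgroups of order 2 are: {e, (1 2)(3 4)}; {e, (1 3)(2 4)}; {e, (1 4)(2 3)}.
So G has 3 subgroups of order 2.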